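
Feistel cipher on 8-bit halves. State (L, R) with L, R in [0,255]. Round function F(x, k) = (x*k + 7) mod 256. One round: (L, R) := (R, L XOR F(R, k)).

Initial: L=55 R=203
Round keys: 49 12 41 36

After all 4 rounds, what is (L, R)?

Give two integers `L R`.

Answer: 218 103

Derivation:
Round 1 (k=49): L=203 R=213
Round 2 (k=12): L=213 R=200
Round 3 (k=41): L=200 R=218
Round 4 (k=36): L=218 R=103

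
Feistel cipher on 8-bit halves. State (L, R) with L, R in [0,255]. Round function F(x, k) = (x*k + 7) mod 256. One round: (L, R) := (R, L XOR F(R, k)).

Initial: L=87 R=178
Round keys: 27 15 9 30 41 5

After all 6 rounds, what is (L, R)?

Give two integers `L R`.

Round 1 (k=27): L=178 R=154
Round 2 (k=15): L=154 R=191
Round 3 (k=9): L=191 R=36
Round 4 (k=30): L=36 R=128
Round 5 (k=41): L=128 R=163
Round 6 (k=5): L=163 R=182

Answer: 163 182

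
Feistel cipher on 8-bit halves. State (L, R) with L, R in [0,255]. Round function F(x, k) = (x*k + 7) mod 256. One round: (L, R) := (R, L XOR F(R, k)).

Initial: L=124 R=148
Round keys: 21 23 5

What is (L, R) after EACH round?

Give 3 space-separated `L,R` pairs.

Round 1 (k=21): L=148 R=87
Round 2 (k=23): L=87 R=76
Round 3 (k=5): L=76 R=212

Answer: 148,87 87,76 76,212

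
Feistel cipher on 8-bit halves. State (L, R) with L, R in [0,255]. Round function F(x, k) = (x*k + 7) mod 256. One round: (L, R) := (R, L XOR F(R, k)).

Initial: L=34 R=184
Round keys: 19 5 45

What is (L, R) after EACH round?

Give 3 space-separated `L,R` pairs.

Round 1 (k=19): L=184 R=141
Round 2 (k=5): L=141 R=112
Round 3 (k=45): L=112 R=58

Answer: 184,141 141,112 112,58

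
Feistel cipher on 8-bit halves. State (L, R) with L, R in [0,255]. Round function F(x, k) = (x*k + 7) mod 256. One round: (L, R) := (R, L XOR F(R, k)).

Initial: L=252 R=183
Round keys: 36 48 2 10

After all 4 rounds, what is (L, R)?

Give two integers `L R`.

Round 1 (k=36): L=183 R=63
Round 2 (k=48): L=63 R=96
Round 3 (k=2): L=96 R=248
Round 4 (k=10): L=248 R=215

Answer: 248 215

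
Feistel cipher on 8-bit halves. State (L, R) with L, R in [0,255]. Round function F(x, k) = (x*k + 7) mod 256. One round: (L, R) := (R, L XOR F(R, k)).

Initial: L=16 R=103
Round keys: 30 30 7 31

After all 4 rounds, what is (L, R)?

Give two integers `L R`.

Answer: 44 41

Derivation:
Round 1 (k=30): L=103 R=9
Round 2 (k=30): L=9 R=114
Round 3 (k=7): L=114 R=44
Round 4 (k=31): L=44 R=41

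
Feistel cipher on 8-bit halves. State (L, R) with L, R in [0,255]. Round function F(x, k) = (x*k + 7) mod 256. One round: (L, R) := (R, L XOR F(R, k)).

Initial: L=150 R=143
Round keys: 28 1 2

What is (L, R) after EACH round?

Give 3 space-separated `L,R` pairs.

Round 1 (k=28): L=143 R=61
Round 2 (k=1): L=61 R=203
Round 3 (k=2): L=203 R=160

Answer: 143,61 61,203 203,160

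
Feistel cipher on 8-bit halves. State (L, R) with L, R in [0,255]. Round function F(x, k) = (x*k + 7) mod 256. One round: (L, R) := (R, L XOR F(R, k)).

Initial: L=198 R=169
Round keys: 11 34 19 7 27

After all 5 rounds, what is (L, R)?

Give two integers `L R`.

Round 1 (k=11): L=169 R=140
Round 2 (k=34): L=140 R=54
Round 3 (k=19): L=54 R=133
Round 4 (k=7): L=133 R=156
Round 5 (k=27): L=156 R=254

Answer: 156 254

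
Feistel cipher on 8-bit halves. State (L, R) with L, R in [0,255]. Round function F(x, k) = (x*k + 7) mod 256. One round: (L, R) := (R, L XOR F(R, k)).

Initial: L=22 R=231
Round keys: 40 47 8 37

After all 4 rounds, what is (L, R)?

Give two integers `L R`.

Round 1 (k=40): L=231 R=9
Round 2 (k=47): L=9 R=73
Round 3 (k=8): L=73 R=70
Round 4 (k=37): L=70 R=108

Answer: 70 108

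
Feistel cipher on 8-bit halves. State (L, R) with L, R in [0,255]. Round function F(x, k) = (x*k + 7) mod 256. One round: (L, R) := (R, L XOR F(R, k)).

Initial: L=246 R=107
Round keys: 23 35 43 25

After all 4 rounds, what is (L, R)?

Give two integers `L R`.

Answer: 43 108

Derivation:
Round 1 (k=23): L=107 R=82
Round 2 (k=35): L=82 R=86
Round 3 (k=43): L=86 R=43
Round 4 (k=25): L=43 R=108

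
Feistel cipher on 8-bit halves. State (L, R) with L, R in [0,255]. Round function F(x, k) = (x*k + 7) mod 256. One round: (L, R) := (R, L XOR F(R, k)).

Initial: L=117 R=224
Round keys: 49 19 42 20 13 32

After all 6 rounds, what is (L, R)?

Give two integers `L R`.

Answer: 22 217

Derivation:
Round 1 (k=49): L=224 R=146
Round 2 (k=19): L=146 R=61
Round 3 (k=42): L=61 R=155
Round 4 (k=20): L=155 R=30
Round 5 (k=13): L=30 R=22
Round 6 (k=32): L=22 R=217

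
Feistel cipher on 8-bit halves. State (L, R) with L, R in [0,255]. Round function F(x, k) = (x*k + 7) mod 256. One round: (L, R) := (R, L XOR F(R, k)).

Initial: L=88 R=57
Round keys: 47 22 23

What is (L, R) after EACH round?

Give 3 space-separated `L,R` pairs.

Answer: 57,38 38,114 114,99

Derivation:
Round 1 (k=47): L=57 R=38
Round 2 (k=22): L=38 R=114
Round 3 (k=23): L=114 R=99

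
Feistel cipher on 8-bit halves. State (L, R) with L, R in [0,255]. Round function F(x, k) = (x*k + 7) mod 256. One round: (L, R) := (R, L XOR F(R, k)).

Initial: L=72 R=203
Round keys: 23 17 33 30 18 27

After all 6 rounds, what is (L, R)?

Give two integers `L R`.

Answer: 90 220

Derivation:
Round 1 (k=23): L=203 R=12
Round 2 (k=17): L=12 R=24
Round 3 (k=33): L=24 R=19
Round 4 (k=30): L=19 R=89
Round 5 (k=18): L=89 R=90
Round 6 (k=27): L=90 R=220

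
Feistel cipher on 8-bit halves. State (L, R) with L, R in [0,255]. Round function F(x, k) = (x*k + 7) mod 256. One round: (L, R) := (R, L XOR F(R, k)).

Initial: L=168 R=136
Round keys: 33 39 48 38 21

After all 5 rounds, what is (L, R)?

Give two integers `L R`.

Answer: 183 42

Derivation:
Round 1 (k=33): L=136 R=39
Round 2 (k=39): L=39 R=112
Round 3 (k=48): L=112 R=32
Round 4 (k=38): L=32 R=183
Round 5 (k=21): L=183 R=42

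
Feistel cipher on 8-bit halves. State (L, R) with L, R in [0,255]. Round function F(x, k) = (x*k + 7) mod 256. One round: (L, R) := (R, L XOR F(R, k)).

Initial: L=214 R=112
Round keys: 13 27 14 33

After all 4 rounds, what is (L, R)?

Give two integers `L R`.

Answer: 162 219

Derivation:
Round 1 (k=13): L=112 R=97
Round 2 (k=27): L=97 R=50
Round 3 (k=14): L=50 R=162
Round 4 (k=33): L=162 R=219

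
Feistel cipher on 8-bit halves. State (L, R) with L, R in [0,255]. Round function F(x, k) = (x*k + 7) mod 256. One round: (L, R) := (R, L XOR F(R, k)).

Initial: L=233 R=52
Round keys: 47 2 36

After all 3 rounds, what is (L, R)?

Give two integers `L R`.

Round 1 (k=47): L=52 R=122
Round 2 (k=2): L=122 R=207
Round 3 (k=36): L=207 R=89

Answer: 207 89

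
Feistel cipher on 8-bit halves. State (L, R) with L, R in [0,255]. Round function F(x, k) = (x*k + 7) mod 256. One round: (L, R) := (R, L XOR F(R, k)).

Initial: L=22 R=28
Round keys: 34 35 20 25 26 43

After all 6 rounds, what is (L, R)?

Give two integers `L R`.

Answer: 67 251

Derivation:
Round 1 (k=34): L=28 R=169
Round 2 (k=35): L=169 R=62
Round 3 (k=20): L=62 R=118
Round 4 (k=25): L=118 R=179
Round 5 (k=26): L=179 R=67
Round 6 (k=43): L=67 R=251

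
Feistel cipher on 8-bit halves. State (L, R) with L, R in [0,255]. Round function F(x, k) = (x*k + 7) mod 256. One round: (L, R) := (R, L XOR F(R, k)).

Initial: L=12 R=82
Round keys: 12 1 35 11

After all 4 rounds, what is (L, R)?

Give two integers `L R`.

Answer: 76 195

Derivation:
Round 1 (k=12): L=82 R=211
Round 2 (k=1): L=211 R=136
Round 3 (k=35): L=136 R=76
Round 4 (k=11): L=76 R=195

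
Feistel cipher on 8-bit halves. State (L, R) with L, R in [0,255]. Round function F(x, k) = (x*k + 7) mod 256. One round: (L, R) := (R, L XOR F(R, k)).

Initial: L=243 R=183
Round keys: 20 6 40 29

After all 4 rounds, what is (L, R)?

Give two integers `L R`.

Answer: 39 2

Derivation:
Round 1 (k=20): L=183 R=160
Round 2 (k=6): L=160 R=112
Round 3 (k=40): L=112 R=39
Round 4 (k=29): L=39 R=2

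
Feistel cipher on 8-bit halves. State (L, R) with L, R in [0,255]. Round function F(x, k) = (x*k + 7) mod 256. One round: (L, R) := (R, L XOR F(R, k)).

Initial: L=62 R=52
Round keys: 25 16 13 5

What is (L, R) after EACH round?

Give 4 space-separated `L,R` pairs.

Round 1 (k=25): L=52 R=37
Round 2 (k=16): L=37 R=99
Round 3 (k=13): L=99 R=43
Round 4 (k=5): L=43 R=189

Answer: 52,37 37,99 99,43 43,189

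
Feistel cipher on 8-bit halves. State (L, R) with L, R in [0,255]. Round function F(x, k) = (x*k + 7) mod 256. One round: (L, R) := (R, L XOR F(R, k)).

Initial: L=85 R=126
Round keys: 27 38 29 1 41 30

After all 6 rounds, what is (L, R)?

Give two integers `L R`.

Round 1 (k=27): L=126 R=4
Round 2 (k=38): L=4 R=225
Round 3 (k=29): L=225 R=128
Round 4 (k=1): L=128 R=102
Round 5 (k=41): L=102 R=221
Round 6 (k=30): L=221 R=139

Answer: 221 139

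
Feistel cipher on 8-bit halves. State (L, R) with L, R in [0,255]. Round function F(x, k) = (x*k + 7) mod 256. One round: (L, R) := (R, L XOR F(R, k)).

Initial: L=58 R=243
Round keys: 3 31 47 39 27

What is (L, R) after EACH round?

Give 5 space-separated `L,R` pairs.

Round 1 (k=3): L=243 R=218
Round 2 (k=31): L=218 R=158
Round 3 (k=47): L=158 R=211
Round 4 (k=39): L=211 R=178
Round 5 (k=27): L=178 R=30

Answer: 243,218 218,158 158,211 211,178 178,30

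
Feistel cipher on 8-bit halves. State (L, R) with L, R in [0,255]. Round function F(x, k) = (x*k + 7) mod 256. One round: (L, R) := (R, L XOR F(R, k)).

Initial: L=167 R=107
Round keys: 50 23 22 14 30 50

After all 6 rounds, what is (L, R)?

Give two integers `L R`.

Answer: 128 84

Derivation:
Round 1 (k=50): L=107 R=74
Round 2 (k=23): L=74 R=198
Round 3 (k=22): L=198 R=65
Round 4 (k=14): L=65 R=83
Round 5 (k=30): L=83 R=128
Round 6 (k=50): L=128 R=84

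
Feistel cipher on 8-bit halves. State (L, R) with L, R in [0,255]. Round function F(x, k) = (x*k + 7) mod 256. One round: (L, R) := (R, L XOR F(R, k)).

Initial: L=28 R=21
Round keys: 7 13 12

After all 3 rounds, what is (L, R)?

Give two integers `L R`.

Round 1 (k=7): L=21 R=134
Round 2 (k=13): L=134 R=192
Round 3 (k=12): L=192 R=129

Answer: 192 129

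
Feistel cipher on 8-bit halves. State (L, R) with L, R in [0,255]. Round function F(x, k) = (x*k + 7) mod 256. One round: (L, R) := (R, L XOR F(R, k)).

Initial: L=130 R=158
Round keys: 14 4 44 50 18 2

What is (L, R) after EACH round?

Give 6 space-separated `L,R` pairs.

Answer: 158,41 41,53 53,10 10,206 206,137 137,215

Derivation:
Round 1 (k=14): L=158 R=41
Round 2 (k=4): L=41 R=53
Round 3 (k=44): L=53 R=10
Round 4 (k=50): L=10 R=206
Round 5 (k=18): L=206 R=137
Round 6 (k=2): L=137 R=215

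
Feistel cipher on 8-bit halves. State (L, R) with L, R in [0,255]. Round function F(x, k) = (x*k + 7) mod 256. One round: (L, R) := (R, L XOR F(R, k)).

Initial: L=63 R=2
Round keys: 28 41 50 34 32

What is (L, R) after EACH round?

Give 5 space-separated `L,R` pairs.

Round 1 (k=28): L=2 R=0
Round 2 (k=41): L=0 R=5
Round 3 (k=50): L=5 R=1
Round 4 (k=34): L=1 R=44
Round 5 (k=32): L=44 R=134

Answer: 2,0 0,5 5,1 1,44 44,134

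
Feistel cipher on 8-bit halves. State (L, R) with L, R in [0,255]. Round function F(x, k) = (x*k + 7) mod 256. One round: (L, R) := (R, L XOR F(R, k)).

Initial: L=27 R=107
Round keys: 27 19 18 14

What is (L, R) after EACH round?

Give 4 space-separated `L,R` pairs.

Answer: 107,75 75,243 243,86 86,72

Derivation:
Round 1 (k=27): L=107 R=75
Round 2 (k=19): L=75 R=243
Round 3 (k=18): L=243 R=86
Round 4 (k=14): L=86 R=72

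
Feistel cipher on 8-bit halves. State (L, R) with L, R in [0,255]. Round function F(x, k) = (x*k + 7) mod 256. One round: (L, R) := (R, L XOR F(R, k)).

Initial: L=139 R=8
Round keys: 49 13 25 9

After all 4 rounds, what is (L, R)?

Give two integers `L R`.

Answer: 6 14

Derivation:
Round 1 (k=49): L=8 R=4
Round 2 (k=13): L=4 R=51
Round 3 (k=25): L=51 R=6
Round 4 (k=9): L=6 R=14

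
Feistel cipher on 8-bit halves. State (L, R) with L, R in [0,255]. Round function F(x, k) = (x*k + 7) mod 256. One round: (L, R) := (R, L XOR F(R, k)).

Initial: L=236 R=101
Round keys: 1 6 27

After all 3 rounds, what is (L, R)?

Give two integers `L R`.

Answer: 98 221

Derivation:
Round 1 (k=1): L=101 R=128
Round 2 (k=6): L=128 R=98
Round 3 (k=27): L=98 R=221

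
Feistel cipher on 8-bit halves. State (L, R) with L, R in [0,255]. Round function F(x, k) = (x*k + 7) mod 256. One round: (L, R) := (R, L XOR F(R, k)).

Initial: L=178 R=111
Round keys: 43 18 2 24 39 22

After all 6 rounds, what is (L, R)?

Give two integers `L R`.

Round 1 (k=43): L=111 R=30
Round 2 (k=18): L=30 R=76
Round 3 (k=2): L=76 R=129
Round 4 (k=24): L=129 R=83
Round 5 (k=39): L=83 R=45
Round 6 (k=22): L=45 R=182

Answer: 45 182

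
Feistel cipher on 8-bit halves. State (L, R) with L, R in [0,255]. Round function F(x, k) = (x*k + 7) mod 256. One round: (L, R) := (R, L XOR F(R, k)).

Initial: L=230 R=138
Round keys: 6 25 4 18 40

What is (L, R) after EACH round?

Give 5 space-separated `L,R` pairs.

Round 1 (k=6): L=138 R=165
Round 2 (k=25): L=165 R=174
Round 3 (k=4): L=174 R=26
Round 4 (k=18): L=26 R=117
Round 5 (k=40): L=117 R=85

Answer: 138,165 165,174 174,26 26,117 117,85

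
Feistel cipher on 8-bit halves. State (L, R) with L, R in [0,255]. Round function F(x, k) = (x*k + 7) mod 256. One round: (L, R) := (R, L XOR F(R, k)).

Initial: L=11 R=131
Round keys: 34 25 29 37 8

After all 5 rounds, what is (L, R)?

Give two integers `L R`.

Round 1 (k=34): L=131 R=102
Round 2 (k=25): L=102 R=126
Round 3 (k=29): L=126 R=43
Round 4 (k=37): L=43 R=64
Round 5 (k=8): L=64 R=44

Answer: 64 44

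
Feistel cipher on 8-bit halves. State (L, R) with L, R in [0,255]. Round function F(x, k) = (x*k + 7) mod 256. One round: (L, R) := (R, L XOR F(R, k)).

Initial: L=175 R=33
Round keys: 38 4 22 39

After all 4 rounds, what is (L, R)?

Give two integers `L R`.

Round 1 (k=38): L=33 R=66
Round 2 (k=4): L=66 R=46
Round 3 (k=22): L=46 R=185
Round 4 (k=39): L=185 R=24

Answer: 185 24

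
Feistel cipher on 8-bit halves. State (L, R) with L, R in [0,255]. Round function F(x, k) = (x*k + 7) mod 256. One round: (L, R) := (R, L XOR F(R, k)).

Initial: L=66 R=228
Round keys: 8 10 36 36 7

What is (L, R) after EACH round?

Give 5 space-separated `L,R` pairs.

Answer: 228,101 101,29 29,126 126,162 162,11

Derivation:
Round 1 (k=8): L=228 R=101
Round 2 (k=10): L=101 R=29
Round 3 (k=36): L=29 R=126
Round 4 (k=36): L=126 R=162
Round 5 (k=7): L=162 R=11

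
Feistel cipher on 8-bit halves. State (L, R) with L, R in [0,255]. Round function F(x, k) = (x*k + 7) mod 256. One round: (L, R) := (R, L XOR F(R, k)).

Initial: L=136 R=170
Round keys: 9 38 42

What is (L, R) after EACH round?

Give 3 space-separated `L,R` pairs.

Answer: 170,137 137,247 247,4

Derivation:
Round 1 (k=9): L=170 R=137
Round 2 (k=38): L=137 R=247
Round 3 (k=42): L=247 R=4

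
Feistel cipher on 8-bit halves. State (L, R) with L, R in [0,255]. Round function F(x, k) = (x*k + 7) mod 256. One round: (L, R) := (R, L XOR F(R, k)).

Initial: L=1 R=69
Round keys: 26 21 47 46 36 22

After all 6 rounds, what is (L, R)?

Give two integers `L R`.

Round 1 (k=26): L=69 R=8
Round 2 (k=21): L=8 R=234
Round 3 (k=47): L=234 R=245
Round 4 (k=46): L=245 R=231
Round 5 (k=36): L=231 R=118
Round 6 (k=22): L=118 R=204

Answer: 118 204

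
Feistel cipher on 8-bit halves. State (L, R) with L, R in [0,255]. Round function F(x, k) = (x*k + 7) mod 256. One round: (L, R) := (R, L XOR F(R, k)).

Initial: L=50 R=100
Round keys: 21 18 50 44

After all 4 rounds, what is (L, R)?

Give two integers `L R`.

Round 1 (k=21): L=100 R=9
Round 2 (k=18): L=9 R=205
Round 3 (k=50): L=205 R=24
Round 4 (k=44): L=24 R=234

Answer: 24 234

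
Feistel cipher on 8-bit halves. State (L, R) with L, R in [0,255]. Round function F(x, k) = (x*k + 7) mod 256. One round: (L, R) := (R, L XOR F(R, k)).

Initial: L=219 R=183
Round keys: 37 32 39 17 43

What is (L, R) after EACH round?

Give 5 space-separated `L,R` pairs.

Answer: 183,161 161,144 144,86 86,45 45,192

Derivation:
Round 1 (k=37): L=183 R=161
Round 2 (k=32): L=161 R=144
Round 3 (k=39): L=144 R=86
Round 4 (k=17): L=86 R=45
Round 5 (k=43): L=45 R=192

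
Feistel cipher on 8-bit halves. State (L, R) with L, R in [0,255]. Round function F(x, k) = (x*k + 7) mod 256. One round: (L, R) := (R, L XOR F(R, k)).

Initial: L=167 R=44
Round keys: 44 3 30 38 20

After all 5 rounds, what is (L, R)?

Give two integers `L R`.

Round 1 (k=44): L=44 R=48
Round 2 (k=3): L=48 R=187
Round 3 (k=30): L=187 R=193
Round 4 (k=38): L=193 R=22
Round 5 (k=20): L=22 R=126

Answer: 22 126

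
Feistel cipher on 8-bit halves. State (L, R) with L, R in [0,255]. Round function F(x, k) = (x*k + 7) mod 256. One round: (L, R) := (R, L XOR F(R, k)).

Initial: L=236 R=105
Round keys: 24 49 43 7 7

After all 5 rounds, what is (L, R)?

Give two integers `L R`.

Round 1 (k=24): L=105 R=51
Round 2 (k=49): L=51 R=163
Round 3 (k=43): L=163 R=91
Round 4 (k=7): L=91 R=39
Round 5 (k=7): L=39 R=67

Answer: 39 67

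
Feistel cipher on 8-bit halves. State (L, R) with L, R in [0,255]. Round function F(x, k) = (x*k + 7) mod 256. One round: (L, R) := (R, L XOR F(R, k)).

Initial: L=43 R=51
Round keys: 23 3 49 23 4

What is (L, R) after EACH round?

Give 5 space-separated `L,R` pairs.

Answer: 51,183 183,31 31,65 65,193 193,74

Derivation:
Round 1 (k=23): L=51 R=183
Round 2 (k=3): L=183 R=31
Round 3 (k=49): L=31 R=65
Round 4 (k=23): L=65 R=193
Round 5 (k=4): L=193 R=74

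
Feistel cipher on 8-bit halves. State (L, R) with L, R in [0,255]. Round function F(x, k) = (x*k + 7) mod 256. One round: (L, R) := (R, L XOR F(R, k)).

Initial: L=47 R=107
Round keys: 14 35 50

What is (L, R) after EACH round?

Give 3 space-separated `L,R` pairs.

Round 1 (k=14): L=107 R=206
Round 2 (k=35): L=206 R=90
Round 3 (k=50): L=90 R=85

Answer: 107,206 206,90 90,85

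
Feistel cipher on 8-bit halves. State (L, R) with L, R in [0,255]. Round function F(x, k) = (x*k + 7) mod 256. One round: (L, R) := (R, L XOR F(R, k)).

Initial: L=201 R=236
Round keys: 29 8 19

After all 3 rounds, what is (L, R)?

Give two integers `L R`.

Answer: 187 226

Derivation:
Round 1 (k=29): L=236 R=10
Round 2 (k=8): L=10 R=187
Round 3 (k=19): L=187 R=226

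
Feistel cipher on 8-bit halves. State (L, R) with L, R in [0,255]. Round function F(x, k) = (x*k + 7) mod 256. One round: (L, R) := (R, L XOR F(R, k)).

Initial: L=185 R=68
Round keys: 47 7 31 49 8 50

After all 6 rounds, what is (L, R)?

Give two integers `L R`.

Answer: 99 191

Derivation:
Round 1 (k=47): L=68 R=58
Round 2 (k=7): L=58 R=217
Round 3 (k=31): L=217 R=116
Round 4 (k=49): L=116 R=226
Round 5 (k=8): L=226 R=99
Round 6 (k=50): L=99 R=191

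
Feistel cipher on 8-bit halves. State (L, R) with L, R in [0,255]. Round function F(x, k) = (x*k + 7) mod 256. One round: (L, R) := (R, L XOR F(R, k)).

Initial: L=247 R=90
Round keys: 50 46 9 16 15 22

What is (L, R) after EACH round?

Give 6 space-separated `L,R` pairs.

Answer: 90,108 108,53 53,136 136,178 178,253 253,119

Derivation:
Round 1 (k=50): L=90 R=108
Round 2 (k=46): L=108 R=53
Round 3 (k=9): L=53 R=136
Round 4 (k=16): L=136 R=178
Round 5 (k=15): L=178 R=253
Round 6 (k=22): L=253 R=119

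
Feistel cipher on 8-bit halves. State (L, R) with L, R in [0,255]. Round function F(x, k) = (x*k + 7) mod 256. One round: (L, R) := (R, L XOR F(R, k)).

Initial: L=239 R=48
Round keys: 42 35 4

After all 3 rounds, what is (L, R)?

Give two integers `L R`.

Round 1 (k=42): L=48 R=8
Round 2 (k=35): L=8 R=47
Round 3 (k=4): L=47 R=203

Answer: 47 203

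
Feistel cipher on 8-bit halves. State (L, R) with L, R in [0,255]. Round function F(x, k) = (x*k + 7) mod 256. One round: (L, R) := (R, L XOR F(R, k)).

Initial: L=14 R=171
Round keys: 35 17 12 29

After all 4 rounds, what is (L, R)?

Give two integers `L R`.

Answer: 169 74

Derivation:
Round 1 (k=35): L=171 R=102
Round 2 (k=17): L=102 R=102
Round 3 (k=12): L=102 R=169
Round 4 (k=29): L=169 R=74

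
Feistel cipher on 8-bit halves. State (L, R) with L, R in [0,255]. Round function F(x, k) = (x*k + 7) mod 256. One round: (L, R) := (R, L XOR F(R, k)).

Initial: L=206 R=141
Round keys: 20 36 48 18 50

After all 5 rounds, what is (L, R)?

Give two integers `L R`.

Answer: 221 211

Derivation:
Round 1 (k=20): L=141 R=197
Round 2 (k=36): L=197 R=54
Round 3 (k=48): L=54 R=226
Round 4 (k=18): L=226 R=221
Round 5 (k=50): L=221 R=211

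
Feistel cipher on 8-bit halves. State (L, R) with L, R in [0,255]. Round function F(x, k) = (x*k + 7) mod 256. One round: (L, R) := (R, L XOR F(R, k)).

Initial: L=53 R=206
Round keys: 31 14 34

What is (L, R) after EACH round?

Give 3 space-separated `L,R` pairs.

Answer: 206,204 204,225 225,37

Derivation:
Round 1 (k=31): L=206 R=204
Round 2 (k=14): L=204 R=225
Round 3 (k=34): L=225 R=37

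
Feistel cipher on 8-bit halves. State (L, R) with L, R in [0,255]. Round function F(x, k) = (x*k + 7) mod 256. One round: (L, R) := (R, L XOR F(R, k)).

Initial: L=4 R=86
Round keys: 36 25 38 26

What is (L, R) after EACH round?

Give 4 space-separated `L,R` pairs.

Round 1 (k=36): L=86 R=27
Round 2 (k=25): L=27 R=252
Round 3 (k=38): L=252 R=116
Round 4 (k=26): L=116 R=51

Answer: 86,27 27,252 252,116 116,51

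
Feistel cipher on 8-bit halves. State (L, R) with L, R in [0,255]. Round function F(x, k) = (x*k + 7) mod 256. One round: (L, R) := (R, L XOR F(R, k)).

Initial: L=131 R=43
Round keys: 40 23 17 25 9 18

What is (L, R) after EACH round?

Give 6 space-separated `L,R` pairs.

Round 1 (k=40): L=43 R=60
Round 2 (k=23): L=60 R=64
Round 3 (k=17): L=64 R=123
Round 4 (k=25): L=123 R=74
Round 5 (k=9): L=74 R=218
Round 6 (k=18): L=218 R=17

Answer: 43,60 60,64 64,123 123,74 74,218 218,17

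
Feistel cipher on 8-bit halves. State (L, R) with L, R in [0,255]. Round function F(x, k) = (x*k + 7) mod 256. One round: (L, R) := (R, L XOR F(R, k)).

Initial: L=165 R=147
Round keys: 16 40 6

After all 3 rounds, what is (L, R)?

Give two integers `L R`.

Answer: 68 13

Derivation:
Round 1 (k=16): L=147 R=146
Round 2 (k=40): L=146 R=68
Round 3 (k=6): L=68 R=13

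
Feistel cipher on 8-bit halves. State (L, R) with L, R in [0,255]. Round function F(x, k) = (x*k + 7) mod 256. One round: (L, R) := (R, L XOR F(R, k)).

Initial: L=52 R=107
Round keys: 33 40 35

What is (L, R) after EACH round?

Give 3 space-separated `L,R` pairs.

Answer: 107,230 230,156 156,189

Derivation:
Round 1 (k=33): L=107 R=230
Round 2 (k=40): L=230 R=156
Round 3 (k=35): L=156 R=189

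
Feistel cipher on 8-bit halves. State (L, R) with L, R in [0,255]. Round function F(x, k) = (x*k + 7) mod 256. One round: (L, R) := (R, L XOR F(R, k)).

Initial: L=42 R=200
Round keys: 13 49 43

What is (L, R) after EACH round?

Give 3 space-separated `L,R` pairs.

Answer: 200,5 5,52 52,198

Derivation:
Round 1 (k=13): L=200 R=5
Round 2 (k=49): L=5 R=52
Round 3 (k=43): L=52 R=198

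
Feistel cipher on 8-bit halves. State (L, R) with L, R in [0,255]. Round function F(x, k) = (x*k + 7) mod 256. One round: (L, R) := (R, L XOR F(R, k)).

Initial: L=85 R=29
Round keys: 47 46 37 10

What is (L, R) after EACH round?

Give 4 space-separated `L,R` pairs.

Round 1 (k=47): L=29 R=15
Round 2 (k=46): L=15 R=164
Round 3 (k=37): L=164 R=180
Round 4 (k=10): L=180 R=171

Answer: 29,15 15,164 164,180 180,171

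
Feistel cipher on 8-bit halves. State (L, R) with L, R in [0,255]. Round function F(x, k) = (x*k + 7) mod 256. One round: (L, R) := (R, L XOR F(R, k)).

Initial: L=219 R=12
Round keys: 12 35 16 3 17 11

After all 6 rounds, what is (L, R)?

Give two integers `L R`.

Answer: 237 233

Derivation:
Round 1 (k=12): L=12 R=76
Round 2 (k=35): L=76 R=103
Round 3 (k=16): L=103 R=59
Round 4 (k=3): L=59 R=223
Round 5 (k=17): L=223 R=237
Round 6 (k=11): L=237 R=233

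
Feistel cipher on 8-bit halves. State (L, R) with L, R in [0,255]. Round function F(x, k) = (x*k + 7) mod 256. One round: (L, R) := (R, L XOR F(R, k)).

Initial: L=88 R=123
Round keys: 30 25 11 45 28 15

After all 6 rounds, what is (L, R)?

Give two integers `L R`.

Round 1 (k=30): L=123 R=41
Round 2 (k=25): L=41 R=115
Round 3 (k=11): L=115 R=209
Round 4 (k=45): L=209 R=183
Round 5 (k=28): L=183 R=218
Round 6 (k=15): L=218 R=122

Answer: 218 122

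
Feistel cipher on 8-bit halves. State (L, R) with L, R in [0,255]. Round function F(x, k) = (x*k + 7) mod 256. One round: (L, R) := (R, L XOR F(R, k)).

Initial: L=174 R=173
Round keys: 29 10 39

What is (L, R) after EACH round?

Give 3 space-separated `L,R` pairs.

Round 1 (k=29): L=173 R=14
Round 2 (k=10): L=14 R=62
Round 3 (k=39): L=62 R=119

Answer: 173,14 14,62 62,119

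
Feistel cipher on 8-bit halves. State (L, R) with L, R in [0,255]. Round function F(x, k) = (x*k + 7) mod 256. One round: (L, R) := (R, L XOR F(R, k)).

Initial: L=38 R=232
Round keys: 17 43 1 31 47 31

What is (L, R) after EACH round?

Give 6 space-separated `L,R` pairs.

Answer: 232,73 73,162 162,224 224,133 133,146 146,48

Derivation:
Round 1 (k=17): L=232 R=73
Round 2 (k=43): L=73 R=162
Round 3 (k=1): L=162 R=224
Round 4 (k=31): L=224 R=133
Round 5 (k=47): L=133 R=146
Round 6 (k=31): L=146 R=48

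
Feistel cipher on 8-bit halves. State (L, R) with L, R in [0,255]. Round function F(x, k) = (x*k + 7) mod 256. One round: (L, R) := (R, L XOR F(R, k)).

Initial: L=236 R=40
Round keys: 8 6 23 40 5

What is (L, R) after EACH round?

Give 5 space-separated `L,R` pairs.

Round 1 (k=8): L=40 R=171
Round 2 (k=6): L=171 R=33
Round 3 (k=23): L=33 R=85
Round 4 (k=40): L=85 R=110
Round 5 (k=5): L=110 R=120

Answer: 40,171 171,33 33,85 85,110 110,120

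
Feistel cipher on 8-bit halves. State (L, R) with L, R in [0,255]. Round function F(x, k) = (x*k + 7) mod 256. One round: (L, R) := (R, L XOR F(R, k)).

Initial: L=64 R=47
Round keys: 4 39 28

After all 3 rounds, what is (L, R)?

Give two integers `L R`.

Answer: 211 152

Derivation:
Round 1 (k=4): L=47 R=131
Round 2 (k=39): L=131 R=211
Round 3 (k=28): L=211 R=152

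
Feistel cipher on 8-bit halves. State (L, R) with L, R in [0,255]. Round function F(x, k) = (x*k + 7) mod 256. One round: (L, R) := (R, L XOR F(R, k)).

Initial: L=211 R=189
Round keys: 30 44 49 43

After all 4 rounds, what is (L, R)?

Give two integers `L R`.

Answer: 135 166

Derivation:
Round 1 (k=30): L=189 R=254
Round 2 (k=44): L=254 R=18
Round 3 (k=49): L=18 R=135
Round 4 (k=43): L=135 R=166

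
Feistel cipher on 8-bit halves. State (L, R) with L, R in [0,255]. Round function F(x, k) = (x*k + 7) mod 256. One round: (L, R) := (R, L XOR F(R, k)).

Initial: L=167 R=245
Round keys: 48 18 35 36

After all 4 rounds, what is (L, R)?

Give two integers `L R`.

Round 1 (k=48): L=245 R=80
Round 2 (k=18): L=80 R=82
Round 3 (k=35): L=82 R=109
Round 4 (k=36): L=109 R=9

Answer: 109 9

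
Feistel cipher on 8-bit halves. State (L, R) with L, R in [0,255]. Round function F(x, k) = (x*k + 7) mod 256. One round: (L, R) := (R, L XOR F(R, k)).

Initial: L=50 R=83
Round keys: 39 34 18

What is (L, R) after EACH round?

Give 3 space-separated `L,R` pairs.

Round 1 (k=39): L=83 R=158
Round 2 (k=34): L=158 R=80
Round 3 (k=18): L=80 R=57

Answer: 83,158 158,80 80,57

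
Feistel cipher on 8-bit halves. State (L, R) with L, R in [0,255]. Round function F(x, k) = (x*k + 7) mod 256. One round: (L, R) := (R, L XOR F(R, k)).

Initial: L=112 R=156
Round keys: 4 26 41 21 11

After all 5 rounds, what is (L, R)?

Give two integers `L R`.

Answer: 11 215

Derivation:
Round 1 (k=4): L=156 R=7
Round 2 (k=26): L=7 R=33
Round 3 (k=41): L=33 R=87
Round 4 (k=21): L=87 R=11
Round 5 (k=11): L=11 R=215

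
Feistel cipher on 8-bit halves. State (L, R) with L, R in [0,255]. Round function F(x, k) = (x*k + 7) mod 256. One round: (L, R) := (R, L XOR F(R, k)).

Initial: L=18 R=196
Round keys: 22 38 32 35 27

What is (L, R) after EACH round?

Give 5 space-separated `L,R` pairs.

Round 1 (k=22): L=196 R=205
Round 2 (k=38): L=205 R=177
Round 3 (k=32): L=177 R=234
Round 4 (k=35): L=234 R=180
Round 5 (k=27): L=180 R=233

Answer: 196,205 205,177 177,234 234,180 180,233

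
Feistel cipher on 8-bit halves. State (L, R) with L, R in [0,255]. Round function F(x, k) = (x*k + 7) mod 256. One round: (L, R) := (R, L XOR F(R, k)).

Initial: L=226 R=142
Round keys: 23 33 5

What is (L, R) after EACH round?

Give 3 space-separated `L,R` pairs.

Round 1 (k=23): L=142 R=43
Round 2 (k=33): L=43 R=28
Round 3 (k=5): L=28 R=184

Answer: 142,43 43,28 28,184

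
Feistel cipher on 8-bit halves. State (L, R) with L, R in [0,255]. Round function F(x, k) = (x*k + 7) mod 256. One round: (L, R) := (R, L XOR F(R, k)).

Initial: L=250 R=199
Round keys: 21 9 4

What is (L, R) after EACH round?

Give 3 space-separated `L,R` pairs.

Answer: 199,160 160,96 96,39

Derivation:
Round 1 (k=21): L=199 R=160
Round 2 (k=9): L=160 R=96
Round 3 (k=4): L=96 R=39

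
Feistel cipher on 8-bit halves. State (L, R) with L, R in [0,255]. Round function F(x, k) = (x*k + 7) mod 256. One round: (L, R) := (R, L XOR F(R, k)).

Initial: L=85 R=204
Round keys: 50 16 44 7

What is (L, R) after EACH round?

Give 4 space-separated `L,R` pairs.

Round 1 (k=50): L=204 R=138
Round 2 (k=16): L=138 R=107
Round 3 (k=44): L=107 R=225
Round 4 (k=7): L=225 R=69

Answer: 204,138 138,107 107,225 225,69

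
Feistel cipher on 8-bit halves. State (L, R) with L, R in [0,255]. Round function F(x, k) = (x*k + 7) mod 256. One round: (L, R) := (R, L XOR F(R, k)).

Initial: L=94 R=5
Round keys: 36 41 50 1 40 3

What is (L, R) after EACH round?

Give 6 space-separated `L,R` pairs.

Answer: 5,229 229,177 177,124 124,50 50,171 171,58

Derivation:
Round 1 (k=36): L=5 R=229
Round 2 (k=41): L=229 R=177
Round 3 (k=50): L=177 R=124
Round 4 (k=1): L=124 R=50
Round 5 (k=40): L=50 R=171
Round 6 (k=3): L=171 R=58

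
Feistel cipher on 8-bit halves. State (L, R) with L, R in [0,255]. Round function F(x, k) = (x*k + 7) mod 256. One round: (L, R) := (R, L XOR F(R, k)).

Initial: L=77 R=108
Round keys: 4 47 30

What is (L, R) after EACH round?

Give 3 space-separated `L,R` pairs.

Answer: 108,250 250,129 129,223

Derivation:
Round 1 (k=4): L=108 R=250
Round 2 (k=47): L=250 R=129
Round 3 (k=30): L=129 R=223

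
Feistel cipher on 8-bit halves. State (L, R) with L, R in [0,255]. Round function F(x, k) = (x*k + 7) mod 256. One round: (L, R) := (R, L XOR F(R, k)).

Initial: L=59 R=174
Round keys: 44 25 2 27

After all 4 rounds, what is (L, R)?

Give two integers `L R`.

Round 1 (k=44): L=174 R=212
Round 2 (k=25): L=212 R=21
Round 3 (k=2): L=21 R=229
Round 4 (k=27): L=229 R=59

Answer: 229 59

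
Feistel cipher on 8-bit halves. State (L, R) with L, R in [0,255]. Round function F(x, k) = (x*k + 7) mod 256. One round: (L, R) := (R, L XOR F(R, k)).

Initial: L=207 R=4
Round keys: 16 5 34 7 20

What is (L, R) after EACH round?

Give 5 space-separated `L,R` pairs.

Answer: 4,136 136,171 171,53 53,209 209,110

Derivation:
Round 1 (k=16): L=4 R=136
Round 2 (k=5): L=136 R=171
Round 3 (k=34): L=171 R=53
Round 4 (k=7): L=53 R=209
Round 5 (k=20): L=209 R=110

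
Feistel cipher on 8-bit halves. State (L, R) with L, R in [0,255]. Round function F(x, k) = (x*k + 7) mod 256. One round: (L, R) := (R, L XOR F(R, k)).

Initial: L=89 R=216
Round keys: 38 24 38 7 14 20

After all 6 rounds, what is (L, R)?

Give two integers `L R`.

Answer: 246 192

Derivation:
Round 1 (k=38): L=216 R=78
Round 2 (k=24): L=78 R=143
Round 3 (k=38): L=143 R=15
Round 4 (k=7): L=15 R=255
Round 5 (k=14): L=255 R=246
Round 6 (k=20): L=246 R=192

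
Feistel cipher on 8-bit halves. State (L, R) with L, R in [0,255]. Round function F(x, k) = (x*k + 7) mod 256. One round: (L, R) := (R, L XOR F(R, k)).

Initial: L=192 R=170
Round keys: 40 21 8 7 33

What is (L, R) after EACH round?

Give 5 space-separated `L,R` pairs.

Round 1 (k=40): L=170 R=87
Round 2 (k=21): L=87 R=128
Round 3 (k=8): L=128 R=80
Round 4 (k=7): L=80 R=183
Round 5 (k=33): L=183 R=206

Answer: 170,87 87,128 128,80 80,183 183,206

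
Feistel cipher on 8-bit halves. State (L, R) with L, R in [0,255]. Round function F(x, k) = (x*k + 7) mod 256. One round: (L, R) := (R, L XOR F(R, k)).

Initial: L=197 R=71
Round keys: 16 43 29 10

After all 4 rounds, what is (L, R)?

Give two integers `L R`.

Answer: 251 127

Derivation:
Round 1 (k=16): L=71 R=178
Round 2 (k=43): L=178 R=170
Round 3 (k=29): L=170 R=251
Round 4 (k=10): L=251 R=127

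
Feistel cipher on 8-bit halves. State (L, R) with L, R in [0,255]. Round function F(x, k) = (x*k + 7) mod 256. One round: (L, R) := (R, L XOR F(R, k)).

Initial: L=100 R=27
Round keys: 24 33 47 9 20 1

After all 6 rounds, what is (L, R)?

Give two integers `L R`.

Answer: 78 168

Derivation:
Round 1 (k=24): L=27 R=235
Round 2 (k=33): L=235 R=73
Round 3 (k=47): L=73 R=133
Round 4 (k=9): L=133 R=253
Round 5 (k=20): L=253 R=78
Round 6 (k=1): L=78 R=168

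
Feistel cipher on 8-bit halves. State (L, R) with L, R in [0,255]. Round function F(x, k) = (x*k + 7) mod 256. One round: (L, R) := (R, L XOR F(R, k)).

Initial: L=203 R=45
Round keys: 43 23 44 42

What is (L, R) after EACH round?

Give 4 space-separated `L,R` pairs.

Round 1 (k=43): L=45 R=93
Round 2 (k=23): L=93 R=79
Round 3 (k=44): L=79 R=198
Round 4 (k=42): L=198 R=204

Answer: 45,93 93,79 79,198 198,204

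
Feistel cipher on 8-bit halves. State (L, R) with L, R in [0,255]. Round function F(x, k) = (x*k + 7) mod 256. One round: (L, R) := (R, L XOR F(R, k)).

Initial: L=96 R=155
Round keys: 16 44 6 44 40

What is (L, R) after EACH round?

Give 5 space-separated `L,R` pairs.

Answer: 155,215 215,96 96,144 144,167 167,143

Derivation:
Round 1 (k=16): L=155 R=215
Round 2 (k=44): L=215 R=96
Round 3 (k=6): L=96 R=144
Round 4 (k=44): L=144 R=167
Round 5 (k=40): L=167 R=143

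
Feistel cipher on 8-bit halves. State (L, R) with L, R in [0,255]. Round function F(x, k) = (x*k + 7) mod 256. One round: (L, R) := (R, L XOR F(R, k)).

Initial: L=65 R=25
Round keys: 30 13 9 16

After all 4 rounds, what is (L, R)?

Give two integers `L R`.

Answer: 125 229

Derivation:
Round 1 (k=30): L=25 R=180
Round 2 (k=13): L=180 R=50
Round 3 (k=9): L=50 R=125
Round 4 (k=16): L=125 R=229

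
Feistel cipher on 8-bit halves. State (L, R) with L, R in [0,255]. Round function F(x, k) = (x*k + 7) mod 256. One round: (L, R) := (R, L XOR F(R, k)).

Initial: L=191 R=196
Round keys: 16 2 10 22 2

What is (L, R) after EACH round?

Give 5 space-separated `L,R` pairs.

Round 1 (k=16): L=196 R=248
Round 2 (k=2): L=248 R=51
Round 3 (k=10): L=51 R=253
Round 4 (k=22): L=253 R=246
Round 5 (k=2): L=246 R=14

Answer: 196,248 248,51 51,253 253,246 246,14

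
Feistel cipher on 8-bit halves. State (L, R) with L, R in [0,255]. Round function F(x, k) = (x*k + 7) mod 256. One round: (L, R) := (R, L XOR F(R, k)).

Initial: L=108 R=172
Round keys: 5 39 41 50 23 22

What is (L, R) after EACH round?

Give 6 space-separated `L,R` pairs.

Round 1 (k=5): L=172 R=15
Round 2 (k=39): L=15 R=252
Round 3 (k=41): L=252 R=108
Round 4 (k=50): L=108 R=227
Round 5 (k=23): L=227 R=0
Round 6 (k=22): L=0 R=228

Answer: 172,15 15,252 252,108 108,227 227,0 0,228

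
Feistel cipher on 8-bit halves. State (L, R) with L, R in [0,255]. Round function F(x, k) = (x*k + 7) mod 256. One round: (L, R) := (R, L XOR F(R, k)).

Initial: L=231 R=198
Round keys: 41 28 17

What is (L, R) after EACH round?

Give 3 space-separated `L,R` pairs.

Round 1 (k=41): L=198 R=90
Round 2 (k=28): L=90 R=25
Round 3 (k=17): L=25 R=234

Answer: 198,90 90,25 25,234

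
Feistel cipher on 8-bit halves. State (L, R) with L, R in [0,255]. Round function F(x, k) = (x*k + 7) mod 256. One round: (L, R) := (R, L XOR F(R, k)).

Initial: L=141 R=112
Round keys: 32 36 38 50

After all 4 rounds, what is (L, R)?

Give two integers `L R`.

Round 1 (k=32): L=112 R=138
Round 2 (k=36): L=138 R=31
Round 3 (k=38): L=31 R=43
Round 4 (k=50): L=43 R=114

Answer: 43 114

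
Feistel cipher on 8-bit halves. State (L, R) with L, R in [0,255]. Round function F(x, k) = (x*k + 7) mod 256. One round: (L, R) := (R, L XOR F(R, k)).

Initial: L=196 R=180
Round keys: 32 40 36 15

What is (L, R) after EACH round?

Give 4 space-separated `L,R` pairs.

Round 1 (k=32): L=180 R=67
Round 2 (k=40): L=67 R=203
Round 3 (k=36): L=203 R=208
Round 4 (k=15): L=208 R=252

Answer: 180,67 67,203 203,208 208,252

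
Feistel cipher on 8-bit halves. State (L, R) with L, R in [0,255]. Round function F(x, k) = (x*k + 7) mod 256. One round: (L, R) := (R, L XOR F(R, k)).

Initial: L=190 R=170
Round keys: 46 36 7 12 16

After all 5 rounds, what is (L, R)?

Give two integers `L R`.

Round 1 (k=46): L=170 R=45
Round 2 (k=36): L=45 R=241
Round 3 (k=7): L=241 R=179
Round 4 (k=12): L=179 R=154
Round 5 (k=16): L=154 R=20

Answer: 154 20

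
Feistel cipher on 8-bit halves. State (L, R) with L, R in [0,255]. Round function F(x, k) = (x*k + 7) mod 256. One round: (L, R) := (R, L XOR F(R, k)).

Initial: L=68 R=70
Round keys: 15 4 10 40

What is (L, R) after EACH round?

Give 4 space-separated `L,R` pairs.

Round 1 (k=15): L=70 R=101
Round 2 (k=4): L=101 R=221
Round 3 (k=10): L=221 R=204
Round 4 (k=40): L=204 R=58

Answer: 70,101 101,221 221,204 204,58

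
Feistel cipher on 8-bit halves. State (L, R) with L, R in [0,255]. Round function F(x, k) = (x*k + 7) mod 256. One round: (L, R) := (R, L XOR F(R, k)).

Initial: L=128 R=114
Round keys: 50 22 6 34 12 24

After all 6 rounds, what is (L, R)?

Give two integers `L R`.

Round 1 (k=50): L=114 R=203
Round 2 (k=22): L=203 R=11
Round 3 (k=6): L=11 R=130
Round 4 (k=34): L=130 R=64
Round 5 (k=12): L=64 R=133
Round 6 (k=24): L=133 R=63

Answer: 133 63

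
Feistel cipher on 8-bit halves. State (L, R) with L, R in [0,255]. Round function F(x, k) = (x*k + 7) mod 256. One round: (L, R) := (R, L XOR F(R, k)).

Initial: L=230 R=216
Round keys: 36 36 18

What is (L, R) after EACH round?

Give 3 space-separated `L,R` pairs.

Answer: 216,129 129,243 243,156

Derivation:
Round 1 (k=36): L=216 R=129
Round 2 (k=36): L=129 R=243
Round 3 (k=18): L=243 R=156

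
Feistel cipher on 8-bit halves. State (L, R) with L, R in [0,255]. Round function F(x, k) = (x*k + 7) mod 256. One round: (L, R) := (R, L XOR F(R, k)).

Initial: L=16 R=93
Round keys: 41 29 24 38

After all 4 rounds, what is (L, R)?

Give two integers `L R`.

Round 1 (k=41): L=93 R=252
Round 2 (k=29): L=252 R=206
Round 3 (k=24): L=206 R=171
Round 4 (k=38): L=171 R=167

Answer: 171 167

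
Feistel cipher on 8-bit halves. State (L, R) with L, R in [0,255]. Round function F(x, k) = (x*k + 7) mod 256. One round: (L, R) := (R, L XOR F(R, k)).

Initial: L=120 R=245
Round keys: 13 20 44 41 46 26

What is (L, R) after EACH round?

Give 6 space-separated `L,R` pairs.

Round 1 (k=13): L=245 R=0
Round 2 (k=20): L=0 R=242
Round 3 (k=44): L=242 R=159
Round 4 (k=41): L=159 R=140
Round 5 (k=46): L=140 R=176
Round 6 (k=26): L=176 R=107

Answer: 245,0 0,242 242,159 159,140 140,176 176,107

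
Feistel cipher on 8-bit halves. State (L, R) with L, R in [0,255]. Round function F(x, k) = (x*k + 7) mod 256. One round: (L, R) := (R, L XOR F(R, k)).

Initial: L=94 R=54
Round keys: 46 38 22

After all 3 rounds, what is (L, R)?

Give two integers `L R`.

Round 1 (k=46): L=54 R=229
Round 2 (k=38): L=229 R=51
Round 3 (k=22): L=51 R=140

Answer: 51 140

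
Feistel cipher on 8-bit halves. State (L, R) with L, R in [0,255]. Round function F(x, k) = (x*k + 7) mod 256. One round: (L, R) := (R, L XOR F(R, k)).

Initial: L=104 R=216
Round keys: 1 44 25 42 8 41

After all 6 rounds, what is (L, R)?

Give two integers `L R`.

Round 1 (k=1): L=216 R=183
Round 2 (k=44): L=183 R=163
Round 3 (k=25): L=163 R=69
Round 4 (k=42): L=69 R=250
Round 5 (k=8): L=250 R=146
Round 6 (k=41): L=146 R=147

Answer: 146 147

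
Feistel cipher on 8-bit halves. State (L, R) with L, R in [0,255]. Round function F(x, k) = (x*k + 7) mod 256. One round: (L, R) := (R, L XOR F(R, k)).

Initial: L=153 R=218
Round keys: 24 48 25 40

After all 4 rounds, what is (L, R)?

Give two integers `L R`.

Round 1 (k=24): L=218 R=238
Round 2 (k=48): L=238 R=125
Round 3 (k=25): L=125 R=210
Round 4 (k=40): L=210 R=170

Answer: 210 170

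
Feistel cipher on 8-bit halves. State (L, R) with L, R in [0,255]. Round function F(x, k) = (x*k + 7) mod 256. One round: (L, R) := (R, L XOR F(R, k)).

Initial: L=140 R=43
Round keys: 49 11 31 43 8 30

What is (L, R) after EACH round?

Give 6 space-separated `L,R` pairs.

Round 1 (k=49): L=43 R=206
Round 2 (k=11): L=206 R=202
Round 3 (k=31): L=202 R=179
Round 4 (k=43): L=179 R=210
Round 5 (k=8): L=210 R=36
Round 6 (k=30): L=36 R=237

Answer: 43,206 206,202 202,179 179,210 210,36 36,237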